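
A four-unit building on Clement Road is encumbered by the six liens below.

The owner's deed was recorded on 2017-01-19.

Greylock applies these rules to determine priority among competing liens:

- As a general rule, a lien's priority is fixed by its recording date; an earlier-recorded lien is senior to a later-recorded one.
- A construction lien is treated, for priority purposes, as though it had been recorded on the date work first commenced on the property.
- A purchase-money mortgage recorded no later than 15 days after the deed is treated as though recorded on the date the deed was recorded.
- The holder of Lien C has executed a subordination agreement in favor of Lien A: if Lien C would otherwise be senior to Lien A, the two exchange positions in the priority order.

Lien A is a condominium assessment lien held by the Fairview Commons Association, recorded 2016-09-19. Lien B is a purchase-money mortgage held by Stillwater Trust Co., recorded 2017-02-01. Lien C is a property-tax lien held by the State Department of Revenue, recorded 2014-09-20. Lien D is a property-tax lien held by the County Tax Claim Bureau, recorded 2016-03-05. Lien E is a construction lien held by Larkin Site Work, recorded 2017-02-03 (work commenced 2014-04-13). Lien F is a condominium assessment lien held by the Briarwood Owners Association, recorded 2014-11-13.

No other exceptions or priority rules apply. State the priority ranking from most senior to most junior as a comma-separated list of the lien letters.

E, A, F, D, C, B

Effective dates after the stated exceptions: B relates back to the deed date 2017-01-19; E relates back to 2014-04-13 (work commenced).
Ordering by effective date: E (2014-04-13), C (2014-09-20), F (2014-11-13), D (2016-03-05), A (2016-09-19), B (2017-01-19).
C would otherwise be senior to A, so under the subordination agreement C and A exchange positions.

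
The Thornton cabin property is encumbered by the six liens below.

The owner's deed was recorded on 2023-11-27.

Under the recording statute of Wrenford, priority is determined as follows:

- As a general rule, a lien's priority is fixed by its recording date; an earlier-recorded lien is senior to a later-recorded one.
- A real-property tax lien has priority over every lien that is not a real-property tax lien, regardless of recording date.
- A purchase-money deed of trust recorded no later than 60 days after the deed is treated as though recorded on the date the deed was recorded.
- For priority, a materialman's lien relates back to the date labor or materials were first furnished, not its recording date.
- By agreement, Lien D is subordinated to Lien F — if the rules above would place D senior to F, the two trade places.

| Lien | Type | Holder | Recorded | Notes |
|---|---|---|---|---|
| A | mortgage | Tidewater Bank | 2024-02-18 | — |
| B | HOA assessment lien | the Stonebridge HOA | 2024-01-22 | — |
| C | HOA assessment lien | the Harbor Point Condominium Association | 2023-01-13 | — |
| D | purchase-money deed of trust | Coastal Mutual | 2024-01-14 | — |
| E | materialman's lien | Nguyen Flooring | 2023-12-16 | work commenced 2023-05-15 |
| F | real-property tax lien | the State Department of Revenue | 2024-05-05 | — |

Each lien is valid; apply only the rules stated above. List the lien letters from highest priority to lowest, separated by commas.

F, C, E, D, B, A

First, effective dates: D's effective date is the deed date, 2023-11-27; E's effective date is 2023-05-15, when work began.
F is a real-property tax lien, so it outranks all other liens regardless of date.
Among the remaining liens, by effective date: C (2023-01-13), E (2023-05-15), D (2023-11-27), B (2024-01-22), A (2024-02-18).
D already ranks below F; the subordination has no effect.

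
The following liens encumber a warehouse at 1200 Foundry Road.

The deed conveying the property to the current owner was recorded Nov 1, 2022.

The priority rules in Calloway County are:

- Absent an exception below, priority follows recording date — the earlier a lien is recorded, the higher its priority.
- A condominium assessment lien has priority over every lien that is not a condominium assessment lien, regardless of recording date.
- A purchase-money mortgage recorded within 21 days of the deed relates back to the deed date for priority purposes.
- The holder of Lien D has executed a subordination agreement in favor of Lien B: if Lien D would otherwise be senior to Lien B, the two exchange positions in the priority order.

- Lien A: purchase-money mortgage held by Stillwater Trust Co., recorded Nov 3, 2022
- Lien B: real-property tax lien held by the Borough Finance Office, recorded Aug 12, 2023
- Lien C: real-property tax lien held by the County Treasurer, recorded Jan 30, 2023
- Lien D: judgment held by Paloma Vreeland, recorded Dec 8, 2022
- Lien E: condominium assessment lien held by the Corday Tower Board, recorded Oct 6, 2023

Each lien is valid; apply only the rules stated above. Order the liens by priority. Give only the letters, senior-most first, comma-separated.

First, effective dates: A's effective date is the deed date, Nov 1, 2022.
E is a condominium assessment lien, so it outranks all other liens regardless of date.
Among the remaining liens, by effective date: A (Nov 1, 2022), D (Dec 8, 2022), C (Jan 30, 2023), B (Aug 12, 2023).
D is senior to B before the subordination, so the two trade places.

E, A, B, C, D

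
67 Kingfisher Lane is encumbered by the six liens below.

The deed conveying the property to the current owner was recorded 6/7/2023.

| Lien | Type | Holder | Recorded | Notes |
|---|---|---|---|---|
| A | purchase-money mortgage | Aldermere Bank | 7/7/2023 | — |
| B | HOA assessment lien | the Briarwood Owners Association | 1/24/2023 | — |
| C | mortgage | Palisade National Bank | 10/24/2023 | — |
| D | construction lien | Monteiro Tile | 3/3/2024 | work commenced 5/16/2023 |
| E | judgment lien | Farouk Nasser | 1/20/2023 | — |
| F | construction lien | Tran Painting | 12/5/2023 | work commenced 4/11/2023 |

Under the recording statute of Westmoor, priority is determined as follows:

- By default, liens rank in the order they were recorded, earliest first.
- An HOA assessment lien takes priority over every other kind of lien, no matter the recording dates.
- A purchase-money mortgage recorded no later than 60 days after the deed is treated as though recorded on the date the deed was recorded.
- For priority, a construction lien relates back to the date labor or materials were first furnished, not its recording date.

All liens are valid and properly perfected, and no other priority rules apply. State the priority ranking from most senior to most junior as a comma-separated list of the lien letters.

Adjusting effective dates: A relates back to the deed date 6/7/2023; D's effective date is 5/16/2023, when work began; F is treated as recorded 4/11/2023, the work-commencement date.
B is an HOA assessment lien, so it outranks all other liens regardless of date.
The other liens, earliest effective date first: E (1/20/2023), F (4/11/2023), D (5/16/2023), A (6/7/2023), C (10/24/2023).

B, E, F, D, A, C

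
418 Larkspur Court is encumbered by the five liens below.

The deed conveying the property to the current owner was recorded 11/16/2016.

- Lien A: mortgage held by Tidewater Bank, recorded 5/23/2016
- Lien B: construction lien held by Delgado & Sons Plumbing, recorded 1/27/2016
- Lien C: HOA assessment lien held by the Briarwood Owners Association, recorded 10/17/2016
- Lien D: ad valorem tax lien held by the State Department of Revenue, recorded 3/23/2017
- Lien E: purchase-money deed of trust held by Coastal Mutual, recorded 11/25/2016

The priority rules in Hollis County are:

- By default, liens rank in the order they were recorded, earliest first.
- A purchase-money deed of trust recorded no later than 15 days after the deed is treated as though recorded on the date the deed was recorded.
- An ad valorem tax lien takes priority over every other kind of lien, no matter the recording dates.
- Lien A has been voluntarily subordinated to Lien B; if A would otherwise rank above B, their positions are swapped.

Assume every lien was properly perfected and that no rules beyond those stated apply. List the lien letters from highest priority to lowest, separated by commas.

D, B, A, C, E

Effective dates after the stated exceptions: E relates back to the deed date 11/16/2016.
As an ad valorem tax lien, D is senior to every other lien.
Remaining liens by effective date: B (1/27/2016), A (5/23/2016), C (10/17/2016), E (11/16/2016).
A already ranks below B; the subordination has no effect.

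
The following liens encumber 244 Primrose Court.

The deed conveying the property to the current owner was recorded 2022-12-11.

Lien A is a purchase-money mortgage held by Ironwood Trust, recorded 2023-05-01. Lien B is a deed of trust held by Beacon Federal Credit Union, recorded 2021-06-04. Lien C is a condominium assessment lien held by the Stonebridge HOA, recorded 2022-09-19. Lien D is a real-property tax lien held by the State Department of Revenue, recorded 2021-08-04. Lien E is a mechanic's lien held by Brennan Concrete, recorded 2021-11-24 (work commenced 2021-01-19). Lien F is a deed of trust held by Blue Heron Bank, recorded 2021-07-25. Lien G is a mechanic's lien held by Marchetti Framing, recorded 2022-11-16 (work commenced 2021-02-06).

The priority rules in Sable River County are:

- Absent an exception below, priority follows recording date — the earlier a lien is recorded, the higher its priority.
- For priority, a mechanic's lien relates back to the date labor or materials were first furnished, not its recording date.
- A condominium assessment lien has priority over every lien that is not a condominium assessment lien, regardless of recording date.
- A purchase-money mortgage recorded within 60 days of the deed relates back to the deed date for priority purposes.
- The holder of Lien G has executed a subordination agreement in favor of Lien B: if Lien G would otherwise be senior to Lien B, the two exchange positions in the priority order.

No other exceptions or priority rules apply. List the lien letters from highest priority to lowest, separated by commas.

Adjusting effective dates: A was recorded 141 days after the deed — beyond 60 days — so no relation-back applies; E is treated as recorded 2021-01-19, the work-commencement date; G relates back to 2021-02-06 (work commenced).
As a condominium assessment lien, C is senior to every other lien.
Ordering the rest by effective date: E (2021-01-19), G (2021-02-06), B (2021-06-04), F (2021-07-25), D (2021-08-04), A (2023-05-01).
The subordination applies — G was senior to B — so G and B swap.

C, E, B, G, F, D, A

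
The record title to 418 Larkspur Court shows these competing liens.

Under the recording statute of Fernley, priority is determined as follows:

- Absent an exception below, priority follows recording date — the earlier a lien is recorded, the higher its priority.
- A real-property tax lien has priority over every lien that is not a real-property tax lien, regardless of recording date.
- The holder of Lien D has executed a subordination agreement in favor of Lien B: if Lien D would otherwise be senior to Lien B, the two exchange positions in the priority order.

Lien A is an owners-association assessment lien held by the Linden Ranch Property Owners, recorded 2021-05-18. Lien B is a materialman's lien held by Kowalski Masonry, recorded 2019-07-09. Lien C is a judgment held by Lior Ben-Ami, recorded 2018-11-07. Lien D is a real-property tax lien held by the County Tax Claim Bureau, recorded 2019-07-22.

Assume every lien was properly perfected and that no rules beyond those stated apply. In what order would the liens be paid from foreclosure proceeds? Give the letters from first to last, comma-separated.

B, C, D, A

D, as a real-property tax lien, has superpriority and ranks first.
Ordering the rest by effective date: C (2018-11-07), B (2019-07-09), A (2021-05-18).
D would otherwise be senior to B, so under the subordination agreement D and B exchange positions.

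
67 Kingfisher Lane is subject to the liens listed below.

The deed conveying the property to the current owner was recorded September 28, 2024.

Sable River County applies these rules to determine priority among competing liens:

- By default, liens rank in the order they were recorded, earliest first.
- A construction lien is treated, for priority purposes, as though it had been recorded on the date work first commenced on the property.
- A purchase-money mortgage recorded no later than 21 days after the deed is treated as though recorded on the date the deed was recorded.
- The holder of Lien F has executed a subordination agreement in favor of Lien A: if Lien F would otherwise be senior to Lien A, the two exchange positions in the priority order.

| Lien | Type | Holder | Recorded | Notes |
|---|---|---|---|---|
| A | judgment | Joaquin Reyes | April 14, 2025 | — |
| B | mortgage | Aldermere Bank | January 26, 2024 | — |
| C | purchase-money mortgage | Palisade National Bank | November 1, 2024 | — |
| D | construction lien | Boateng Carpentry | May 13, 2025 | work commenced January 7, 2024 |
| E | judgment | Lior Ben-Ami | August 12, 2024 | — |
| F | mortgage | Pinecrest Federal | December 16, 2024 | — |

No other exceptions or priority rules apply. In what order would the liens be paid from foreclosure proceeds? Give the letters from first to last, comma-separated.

First, effective dates: C was recorded 34 days after the deed — beyond 21 days — so no relation-back applies; D's effective date is January 7, 2024, when work began.
Ordering by effective date: D (January 7, 2024), B (January 26, 2024), E (August 12, 2024), C (November 1, 2024), F (December 16, 2024), A (April 14, 2025).
Because F would otherwise rank above A, the subordination swaps them.

D, B, E, C, A, F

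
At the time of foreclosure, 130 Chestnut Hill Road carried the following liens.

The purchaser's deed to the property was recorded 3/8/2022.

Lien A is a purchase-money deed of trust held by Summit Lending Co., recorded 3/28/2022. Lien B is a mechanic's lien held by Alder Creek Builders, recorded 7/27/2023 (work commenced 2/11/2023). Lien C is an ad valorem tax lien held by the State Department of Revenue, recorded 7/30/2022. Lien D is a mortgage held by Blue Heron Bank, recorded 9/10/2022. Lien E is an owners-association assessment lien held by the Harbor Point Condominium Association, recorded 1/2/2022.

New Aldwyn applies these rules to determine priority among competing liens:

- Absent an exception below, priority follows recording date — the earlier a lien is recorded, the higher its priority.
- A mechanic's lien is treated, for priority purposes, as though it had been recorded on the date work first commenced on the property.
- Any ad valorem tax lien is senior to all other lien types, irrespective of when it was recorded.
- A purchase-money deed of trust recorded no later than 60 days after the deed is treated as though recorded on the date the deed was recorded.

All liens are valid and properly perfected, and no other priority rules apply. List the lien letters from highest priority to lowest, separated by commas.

C, E, A, D, B

Effective dates after the stated exceptions: A was recorded within the 60-day window, so its effective date is the deed date 3/8/2022; B's effective date is 2/11/2023, when work began.
C is an ad valorem tax lien, so it outranks all other liens regardless of date.
Remaining liens by effective date: E (1/2/2022), A (3/8/2022), D (9/10/2022), B (2/11/2023).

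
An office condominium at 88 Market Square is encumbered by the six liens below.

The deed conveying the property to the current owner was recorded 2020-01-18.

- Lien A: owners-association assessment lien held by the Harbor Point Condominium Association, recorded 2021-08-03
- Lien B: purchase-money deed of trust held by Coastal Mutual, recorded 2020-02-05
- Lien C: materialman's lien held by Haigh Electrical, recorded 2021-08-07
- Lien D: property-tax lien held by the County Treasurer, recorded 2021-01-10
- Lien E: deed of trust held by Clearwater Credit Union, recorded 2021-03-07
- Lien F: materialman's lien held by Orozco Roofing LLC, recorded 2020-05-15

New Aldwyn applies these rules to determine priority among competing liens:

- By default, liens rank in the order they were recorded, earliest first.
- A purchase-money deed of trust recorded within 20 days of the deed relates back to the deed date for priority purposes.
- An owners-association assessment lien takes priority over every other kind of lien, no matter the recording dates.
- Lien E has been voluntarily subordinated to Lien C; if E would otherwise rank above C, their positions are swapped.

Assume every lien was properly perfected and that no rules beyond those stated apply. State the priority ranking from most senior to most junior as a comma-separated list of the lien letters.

A, B, F, D, C, E

First, effective dates: B was recorded within the 20-day window, so its effective date is the deed date 2020-01-18.
As an owners-association assessment lien, A is senior to every other lien.
Ordering the rest by effective date: B (2020-01-18), F (2020-05-15), D (2021-01-10), E (2021-03-07), C (2021-08-07).
The subordination applies — E was senior to C — so E and C swap.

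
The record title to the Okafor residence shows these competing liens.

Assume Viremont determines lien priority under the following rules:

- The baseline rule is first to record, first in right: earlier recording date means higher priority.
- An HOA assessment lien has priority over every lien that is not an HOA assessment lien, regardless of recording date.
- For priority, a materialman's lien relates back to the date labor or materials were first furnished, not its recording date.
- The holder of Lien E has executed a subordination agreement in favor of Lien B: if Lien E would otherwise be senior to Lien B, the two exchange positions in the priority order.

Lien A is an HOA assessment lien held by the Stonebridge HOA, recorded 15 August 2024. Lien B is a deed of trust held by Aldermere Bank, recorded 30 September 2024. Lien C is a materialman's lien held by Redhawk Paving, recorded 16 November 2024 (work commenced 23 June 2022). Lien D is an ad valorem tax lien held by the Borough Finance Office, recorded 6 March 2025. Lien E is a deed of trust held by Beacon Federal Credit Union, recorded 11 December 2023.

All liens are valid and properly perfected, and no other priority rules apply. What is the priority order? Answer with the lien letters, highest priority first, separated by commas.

A, C, B, E, D

First, effective dates: C's effective date is 23 June 2022, when work began.
As an HOA assessment lien, A is senior to every other lien.
Among the remaining liens, by effective date: C (23 June 2022), E (11 December 2023), B (30 September 2024), D (6 March 2025).
Because E would otherwise rank above B, the subordination swaps them.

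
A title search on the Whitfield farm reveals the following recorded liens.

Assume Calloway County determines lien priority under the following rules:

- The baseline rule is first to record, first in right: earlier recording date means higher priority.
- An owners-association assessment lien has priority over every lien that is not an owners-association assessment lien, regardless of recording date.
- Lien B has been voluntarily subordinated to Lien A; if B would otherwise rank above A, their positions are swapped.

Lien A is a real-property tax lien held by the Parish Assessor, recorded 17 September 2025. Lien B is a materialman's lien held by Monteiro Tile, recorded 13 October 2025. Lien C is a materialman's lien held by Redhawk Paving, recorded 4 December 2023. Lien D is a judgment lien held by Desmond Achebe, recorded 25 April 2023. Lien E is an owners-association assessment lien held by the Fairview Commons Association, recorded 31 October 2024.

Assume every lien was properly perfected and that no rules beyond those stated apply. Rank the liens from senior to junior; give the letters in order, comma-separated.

E is an owners-association assessment lien and takes priority over every other lien.
Among the remaining liens, by effective date: D (25 April 2023), C (4 December 2023), A (17 September 2025), B (13 October 2025).
Since B is not senior to A, the subordination leaves the order unchanged.

E, D, C, A, B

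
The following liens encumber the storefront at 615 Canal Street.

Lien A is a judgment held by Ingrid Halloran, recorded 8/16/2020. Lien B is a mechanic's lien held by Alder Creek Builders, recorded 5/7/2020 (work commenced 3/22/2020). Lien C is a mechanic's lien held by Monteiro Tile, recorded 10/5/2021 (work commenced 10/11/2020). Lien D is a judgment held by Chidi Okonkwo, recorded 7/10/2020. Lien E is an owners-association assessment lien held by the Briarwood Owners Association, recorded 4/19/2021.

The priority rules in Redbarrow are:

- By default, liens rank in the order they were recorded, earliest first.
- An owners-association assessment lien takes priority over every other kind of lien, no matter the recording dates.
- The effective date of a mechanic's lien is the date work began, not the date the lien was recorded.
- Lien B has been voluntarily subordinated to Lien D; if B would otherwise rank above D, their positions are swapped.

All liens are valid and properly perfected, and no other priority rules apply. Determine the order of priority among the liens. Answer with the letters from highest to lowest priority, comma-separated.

E, D, B, A, C

First, effective dates: B relates back to 3/22/2020 (work commenced); C is treated as recorded 10/11/2020, the work-commencement date.
E is an owners-association assessment lien and takes priority over every other lien.
Among the remaining liens, by effective date: B (3/22/2020), D (7/10/2020), A (8/16/2020), C (10/11/2020).
B would otherwise be senior to D, so under the subordination agreement B and D exchange positions.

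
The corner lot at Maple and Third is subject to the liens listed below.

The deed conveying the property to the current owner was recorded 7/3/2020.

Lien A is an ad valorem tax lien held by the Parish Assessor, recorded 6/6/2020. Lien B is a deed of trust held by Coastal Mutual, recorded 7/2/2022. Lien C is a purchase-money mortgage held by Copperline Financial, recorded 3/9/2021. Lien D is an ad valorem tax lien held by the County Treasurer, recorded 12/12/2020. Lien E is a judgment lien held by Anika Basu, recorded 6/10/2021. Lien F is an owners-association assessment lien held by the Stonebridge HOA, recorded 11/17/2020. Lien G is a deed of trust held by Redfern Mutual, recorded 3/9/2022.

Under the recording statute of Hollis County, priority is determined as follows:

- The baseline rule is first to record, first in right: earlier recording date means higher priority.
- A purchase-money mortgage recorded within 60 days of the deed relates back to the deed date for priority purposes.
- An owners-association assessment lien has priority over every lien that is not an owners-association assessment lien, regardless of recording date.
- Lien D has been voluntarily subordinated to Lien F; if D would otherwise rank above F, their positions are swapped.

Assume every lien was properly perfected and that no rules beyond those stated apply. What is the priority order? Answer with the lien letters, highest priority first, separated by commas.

F, A, D, C, E, G, B

Effective dates: C missed the 60-day window (249 days after the deed), so its recording date stands.
F, as an owners-association assessment lien, has superpriority and ranks first.
Ordering the rest by effective date: A (6/6/2020), D (12/12/2020), C (3/9/2021), E (6/10/2021), G (3/9/2022), B (7/2/2022).
D is already junior to F, so the subordination agreement changes nothing.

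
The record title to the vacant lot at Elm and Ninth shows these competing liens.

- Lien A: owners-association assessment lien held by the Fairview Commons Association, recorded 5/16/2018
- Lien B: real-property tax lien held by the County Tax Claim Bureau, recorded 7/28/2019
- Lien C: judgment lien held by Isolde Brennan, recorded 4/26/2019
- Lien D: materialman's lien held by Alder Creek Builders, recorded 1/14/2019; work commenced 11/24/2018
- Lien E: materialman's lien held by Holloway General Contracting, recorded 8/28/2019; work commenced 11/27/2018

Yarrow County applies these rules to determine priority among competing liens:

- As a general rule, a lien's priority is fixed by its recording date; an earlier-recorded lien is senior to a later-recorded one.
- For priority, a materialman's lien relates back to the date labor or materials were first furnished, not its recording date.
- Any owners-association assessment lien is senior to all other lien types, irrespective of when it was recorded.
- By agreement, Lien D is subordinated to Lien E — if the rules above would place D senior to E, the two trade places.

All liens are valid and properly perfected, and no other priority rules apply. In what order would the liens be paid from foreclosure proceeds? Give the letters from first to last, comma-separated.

A, E, D, C, B

First, effective dates: D's effective date is 11/24/2018, when work began; E is treated as recorded 11/27/2018, the work-commencement date.
A is an owners-association assessment lien, so it outranks all other liens regardless of date.
Ordering the rest by effective date: D (11/24/2018), E (11/27/2018), C (4/26/2019), B (7/28/2019).
D would otherwise be senior to E, so under the subordination agreement D and E exchange positions.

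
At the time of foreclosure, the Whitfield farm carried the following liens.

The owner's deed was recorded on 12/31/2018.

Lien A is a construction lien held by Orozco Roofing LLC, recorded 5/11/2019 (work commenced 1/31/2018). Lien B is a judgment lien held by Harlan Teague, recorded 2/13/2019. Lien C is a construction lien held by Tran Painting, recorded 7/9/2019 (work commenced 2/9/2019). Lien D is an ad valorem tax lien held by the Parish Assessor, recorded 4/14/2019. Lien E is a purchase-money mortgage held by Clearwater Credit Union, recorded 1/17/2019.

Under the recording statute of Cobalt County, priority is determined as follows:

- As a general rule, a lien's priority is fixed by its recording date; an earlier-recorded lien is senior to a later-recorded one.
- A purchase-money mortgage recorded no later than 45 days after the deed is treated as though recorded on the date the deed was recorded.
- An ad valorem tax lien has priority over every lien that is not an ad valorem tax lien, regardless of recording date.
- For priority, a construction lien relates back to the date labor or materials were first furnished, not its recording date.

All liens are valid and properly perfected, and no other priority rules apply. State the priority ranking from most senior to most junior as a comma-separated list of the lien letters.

D, A, E, C, B

Effective dates after the stated exceptions: A's effective date is 1/31/2018, when work began; C's effective date is 2/9/2019, when work began; E was recorded within the 45-day window, so its effective date is the deed date 12/31/2018.
D, as an ad valorem tax lien, has superpriority and ranks first.
Ordering the rest by effective date: A (1/31/2018), E (12/31/2018), C (2/9/2019), B (2/13/2019).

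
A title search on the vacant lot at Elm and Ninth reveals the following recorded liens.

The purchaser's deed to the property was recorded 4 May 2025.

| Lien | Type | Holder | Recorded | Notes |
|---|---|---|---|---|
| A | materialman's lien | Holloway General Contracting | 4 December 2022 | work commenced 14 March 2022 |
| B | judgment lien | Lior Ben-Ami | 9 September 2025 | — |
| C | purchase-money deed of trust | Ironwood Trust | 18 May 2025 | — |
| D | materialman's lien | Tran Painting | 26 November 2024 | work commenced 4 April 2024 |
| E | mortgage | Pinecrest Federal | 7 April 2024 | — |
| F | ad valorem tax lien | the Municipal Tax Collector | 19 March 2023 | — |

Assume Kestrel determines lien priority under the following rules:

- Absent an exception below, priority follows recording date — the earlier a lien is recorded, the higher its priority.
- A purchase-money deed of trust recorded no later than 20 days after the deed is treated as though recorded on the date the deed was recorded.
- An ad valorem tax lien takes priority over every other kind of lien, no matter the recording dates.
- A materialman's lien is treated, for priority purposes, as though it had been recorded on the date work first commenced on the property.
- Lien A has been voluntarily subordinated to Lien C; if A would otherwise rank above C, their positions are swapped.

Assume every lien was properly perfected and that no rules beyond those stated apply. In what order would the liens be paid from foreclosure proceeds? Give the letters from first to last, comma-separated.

F, C, D, E, A, B

Effective dates: A relates back to 14 March 2022 (work commenced); C's effective date is the deed date, 4 May 2025; D is treated as recorded 4 April 2024, the work-commencement date.
F is an ad valorem tax lien, so it outranks all other liens regardless of date.
Ordering the rest by effective date: A (14 March 2022), D (4 April 2024), E (7 April 2024), C (4 May 2025), B (9 September 2025).
The subordination applies — A was senior to C — so A and C swap.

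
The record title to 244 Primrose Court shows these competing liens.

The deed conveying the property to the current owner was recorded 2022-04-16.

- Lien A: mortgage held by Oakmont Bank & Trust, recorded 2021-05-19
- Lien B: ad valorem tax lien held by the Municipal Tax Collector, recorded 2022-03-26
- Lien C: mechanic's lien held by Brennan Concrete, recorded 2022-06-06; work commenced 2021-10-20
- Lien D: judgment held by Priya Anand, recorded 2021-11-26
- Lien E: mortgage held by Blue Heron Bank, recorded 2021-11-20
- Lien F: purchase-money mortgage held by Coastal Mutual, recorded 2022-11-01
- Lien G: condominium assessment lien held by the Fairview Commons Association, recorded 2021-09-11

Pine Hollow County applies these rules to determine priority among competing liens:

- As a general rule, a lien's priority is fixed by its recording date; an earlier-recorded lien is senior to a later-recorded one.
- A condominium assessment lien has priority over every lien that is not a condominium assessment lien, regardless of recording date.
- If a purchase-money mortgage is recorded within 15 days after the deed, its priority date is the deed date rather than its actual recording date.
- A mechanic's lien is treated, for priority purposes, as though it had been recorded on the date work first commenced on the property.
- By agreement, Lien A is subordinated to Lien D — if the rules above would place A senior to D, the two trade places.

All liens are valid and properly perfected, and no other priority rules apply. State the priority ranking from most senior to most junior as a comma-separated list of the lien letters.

Effective dates: C is treated as recorded 2021-10-20, the work-commencement date; F missed the 15-day window (199 days after the deed), so its recording date stands.
G is a condominium assessment lien and takes priority over every other lien.
Ordering the rest by effective date: A (2021-05-19), C (2021-10-20), E (2021-11-20), D (2021-11-26), B (2022-03-26), F (2022-11-01).
A would otherwise be senior to D, so under the subordination agreement A and D exchange positions.

G, D, C, E, A, B, F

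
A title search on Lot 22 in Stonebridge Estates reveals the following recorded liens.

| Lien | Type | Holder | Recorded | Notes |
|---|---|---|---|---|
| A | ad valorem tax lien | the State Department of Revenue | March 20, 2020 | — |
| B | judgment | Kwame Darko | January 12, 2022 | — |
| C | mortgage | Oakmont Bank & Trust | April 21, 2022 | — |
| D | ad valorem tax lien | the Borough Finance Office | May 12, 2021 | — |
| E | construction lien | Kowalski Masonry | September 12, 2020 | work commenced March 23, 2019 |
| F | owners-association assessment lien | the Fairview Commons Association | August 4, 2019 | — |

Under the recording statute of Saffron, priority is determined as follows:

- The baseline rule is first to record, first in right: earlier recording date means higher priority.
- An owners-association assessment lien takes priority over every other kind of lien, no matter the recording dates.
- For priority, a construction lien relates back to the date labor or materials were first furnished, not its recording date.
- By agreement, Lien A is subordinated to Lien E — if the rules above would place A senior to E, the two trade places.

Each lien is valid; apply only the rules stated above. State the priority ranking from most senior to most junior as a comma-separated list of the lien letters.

Effective dates after the stated exceptions: E's effective date is March 23, 2019, when work began.
As an owners-association assessment lien, F is senior to every other lien.
Ordering the rest by effective date: E (March 23, 2019), A (March 20, 2020), D (May 12, 2021), B (January 12, 2022), C (April 21, 2022).
Since A is not senior to E, the subordination leaves the order unchanged.

F, E, A, D, B, C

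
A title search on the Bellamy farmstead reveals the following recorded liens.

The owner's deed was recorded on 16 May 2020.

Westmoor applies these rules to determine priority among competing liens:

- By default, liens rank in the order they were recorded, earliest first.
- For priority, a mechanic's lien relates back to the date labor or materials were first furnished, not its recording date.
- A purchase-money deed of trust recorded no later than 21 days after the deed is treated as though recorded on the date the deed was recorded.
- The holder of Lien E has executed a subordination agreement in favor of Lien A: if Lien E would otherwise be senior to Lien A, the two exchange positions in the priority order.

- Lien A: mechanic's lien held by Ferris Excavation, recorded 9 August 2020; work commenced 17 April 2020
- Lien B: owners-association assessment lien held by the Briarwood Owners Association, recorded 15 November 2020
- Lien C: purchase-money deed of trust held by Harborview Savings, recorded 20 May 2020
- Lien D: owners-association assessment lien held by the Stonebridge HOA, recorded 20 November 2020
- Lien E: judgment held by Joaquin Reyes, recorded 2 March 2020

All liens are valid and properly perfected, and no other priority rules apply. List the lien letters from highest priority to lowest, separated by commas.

First, effective dates: A is treated as recorded 17 April 2020, the work-commencement date; C relates back to the deed date 16 May 2020.
Ordering by effective date: E (2 March 2020), A (17 April 2020), C (16 May 2020), B (15 November 2020), D (20 November 2020).
E would otherwise be senior to A, so under the subordination agreement E and A exchange positions.

A, E, C, B, D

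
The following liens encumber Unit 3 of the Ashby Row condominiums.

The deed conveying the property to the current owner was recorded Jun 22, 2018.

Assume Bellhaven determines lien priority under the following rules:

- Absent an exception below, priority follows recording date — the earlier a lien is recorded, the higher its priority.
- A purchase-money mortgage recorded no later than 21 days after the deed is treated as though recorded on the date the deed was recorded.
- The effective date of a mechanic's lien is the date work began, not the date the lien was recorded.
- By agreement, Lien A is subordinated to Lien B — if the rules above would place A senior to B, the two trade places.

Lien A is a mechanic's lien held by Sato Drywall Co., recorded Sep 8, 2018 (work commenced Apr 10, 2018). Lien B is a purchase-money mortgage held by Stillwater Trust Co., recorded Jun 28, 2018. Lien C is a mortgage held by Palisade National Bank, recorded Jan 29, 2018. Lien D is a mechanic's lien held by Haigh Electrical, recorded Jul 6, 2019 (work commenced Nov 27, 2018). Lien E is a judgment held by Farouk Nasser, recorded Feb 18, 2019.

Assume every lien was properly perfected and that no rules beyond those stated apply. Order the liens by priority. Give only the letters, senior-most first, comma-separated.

Adjusting effective dates: A is treated as recorded Apr 10, 2018, the work-commencement date; B's effective date is the deed date, Jun 22, 2018; D is treated as recorded Nov 27, 2018, the work-commencement date.
Ordering by effective date: C (Jan 29, 2018), A (Apr 10, 2018), B (Jun 22, 2018), D (Nov 27, 2018), E (Feb 18, 2019).
A would otherwise be senior to B, so under the subordination agreement A and B exchange positions.

C, B, A, D, E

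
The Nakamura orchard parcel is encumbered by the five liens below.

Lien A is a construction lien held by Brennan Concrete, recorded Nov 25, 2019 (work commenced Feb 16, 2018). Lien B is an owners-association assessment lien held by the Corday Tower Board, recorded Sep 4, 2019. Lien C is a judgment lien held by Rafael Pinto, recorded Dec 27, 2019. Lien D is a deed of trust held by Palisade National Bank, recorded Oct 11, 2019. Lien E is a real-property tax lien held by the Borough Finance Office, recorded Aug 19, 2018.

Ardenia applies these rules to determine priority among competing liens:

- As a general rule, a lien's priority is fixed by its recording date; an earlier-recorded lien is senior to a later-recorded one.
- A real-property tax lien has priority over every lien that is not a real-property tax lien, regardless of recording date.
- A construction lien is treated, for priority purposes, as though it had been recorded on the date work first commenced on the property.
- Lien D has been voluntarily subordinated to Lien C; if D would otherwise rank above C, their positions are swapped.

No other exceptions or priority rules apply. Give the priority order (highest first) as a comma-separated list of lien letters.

Effective dates after the stated exceptions: A is treated as recorded Feb 16, 2018, the work-commencement date.
As a real-property tax lien, E is senior to every other lien.
The other liens, earliest effective date first: A (Feb 16, 2018), B (Sep 4, 2019), D (Oct 11, 2019), C (Dec 27, 2019).
Because D would otherwise rank above C, the subordination swaps them.

E, A, B, C, D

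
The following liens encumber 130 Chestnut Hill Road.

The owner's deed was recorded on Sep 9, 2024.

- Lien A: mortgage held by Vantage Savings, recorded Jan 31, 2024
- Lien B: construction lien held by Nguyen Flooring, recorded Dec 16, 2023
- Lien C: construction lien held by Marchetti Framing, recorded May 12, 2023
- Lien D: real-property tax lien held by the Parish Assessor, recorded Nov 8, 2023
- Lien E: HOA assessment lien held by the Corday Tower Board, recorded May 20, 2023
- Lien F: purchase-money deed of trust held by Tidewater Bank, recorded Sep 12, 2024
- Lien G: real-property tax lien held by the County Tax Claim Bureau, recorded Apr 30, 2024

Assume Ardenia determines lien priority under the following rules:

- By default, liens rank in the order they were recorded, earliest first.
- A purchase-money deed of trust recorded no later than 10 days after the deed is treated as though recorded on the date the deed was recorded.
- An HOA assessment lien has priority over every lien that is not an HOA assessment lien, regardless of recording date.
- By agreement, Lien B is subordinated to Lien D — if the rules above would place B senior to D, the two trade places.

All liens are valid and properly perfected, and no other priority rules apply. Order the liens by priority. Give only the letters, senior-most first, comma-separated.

Effective dates: F was recorded within the 10-day window, so its effective date is the deed date Sep 9, 2024.
E is an HOA assessment lien, so it outranks all other liens regardless of date.
Ordering the rest by effective date: C (May 12, 2023), D (Nov 8, 2023), B (Dec 16, 2023), A (Jan 31, 2024), G (Apr 30, 2024), F (Sep 9, 2024).
B already ranks below D; the subordination has no effect.

E, C, D, B, A, G, F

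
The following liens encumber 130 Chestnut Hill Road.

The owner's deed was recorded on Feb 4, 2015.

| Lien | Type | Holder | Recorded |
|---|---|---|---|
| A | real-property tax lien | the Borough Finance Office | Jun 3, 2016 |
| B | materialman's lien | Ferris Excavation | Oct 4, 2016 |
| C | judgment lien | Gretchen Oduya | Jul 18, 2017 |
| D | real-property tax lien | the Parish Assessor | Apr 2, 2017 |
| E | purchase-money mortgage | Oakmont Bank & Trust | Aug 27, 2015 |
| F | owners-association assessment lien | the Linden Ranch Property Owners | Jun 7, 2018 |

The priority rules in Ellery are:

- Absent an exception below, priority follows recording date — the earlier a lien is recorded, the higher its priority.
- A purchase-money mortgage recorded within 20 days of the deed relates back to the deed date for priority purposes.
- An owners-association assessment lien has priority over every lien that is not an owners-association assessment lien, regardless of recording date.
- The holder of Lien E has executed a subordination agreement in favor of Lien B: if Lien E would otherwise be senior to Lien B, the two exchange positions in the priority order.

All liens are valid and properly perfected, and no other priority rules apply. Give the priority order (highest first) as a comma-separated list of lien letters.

F, B, A, E, D, C

Adjusting effective dates: E missed the 20-day window (204 days after the deed), so its recording date stands.
F, as an owners-association assessment lien, has superpriority and ranks first.
Ordering the rest by effective date: E (Aug 27, 2015), A (Jun 3, 2016), B (Oct 4, 2016), D (Apr 2, 2017), C (Jul 18, 2017).
The subordination applies — E was senior to B — so E and B swap.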